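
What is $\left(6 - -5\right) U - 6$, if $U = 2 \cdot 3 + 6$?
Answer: $126$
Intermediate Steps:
$U = 12$ ($U = 6 + 6 = 12$)
$\left(6 - -5\right) U - 6 = \left(6 - -5\right) 12 - 6 = \left(6 + 5\right) 12 - 6 = 11 \cdot 12 - 6 = 132 - 6 = 126$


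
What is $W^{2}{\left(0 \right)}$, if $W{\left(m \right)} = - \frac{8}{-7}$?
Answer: $\frac{64}{49} \approx 1.3061$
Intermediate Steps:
$W{\left(m \right)} = \frac{8}{7}$ ($W{\left(m \right)} = \left(-8\right) \left(- \frac{1}{7}\right) = \frac{8}{7}$)
$W^{2}{\left(0 \right)} = \left(\frac{8}{7}\right)^{2} = \frac{64}{49}$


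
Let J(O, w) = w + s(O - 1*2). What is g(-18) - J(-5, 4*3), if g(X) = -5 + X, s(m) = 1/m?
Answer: -244/7 ≈ -34.857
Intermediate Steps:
J(O, w) = w + 1/(-2 + O) (J(O, w) = w + 1/(O - 1*2) = w + 1/(O - 2) = w + 1/(-2 + O))
g(-18) - J(-5, 4*3) = (-5 - 18) - (1 + (4*3)*(-2 - 5))/(-2 - 5) = -23 - (1 + 12*(-7))/(-7) = -23 - (-1)*(1 - 84)/7 = -23 - (-1)*(-83)/7 = -23 - 1*83/7 = -23 - 83/7 = -244/7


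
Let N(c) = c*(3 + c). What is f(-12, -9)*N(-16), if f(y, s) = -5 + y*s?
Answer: 21424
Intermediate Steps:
f(y, s) = -5 + s*y
f(-12, -9)*N(-16) = (-5 - 9*(-12))*(-16*(3 - 16)) = (-5 + 108)*(-16*(-13)) = 103*208 = 21424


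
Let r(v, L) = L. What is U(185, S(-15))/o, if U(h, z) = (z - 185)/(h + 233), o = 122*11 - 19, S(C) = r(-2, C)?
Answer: -100/276507 ≈ -0.00036165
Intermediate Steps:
S(C) = C
o = 1323 (o = 1342 - 19 = 1323)
U(h, z) = (-185 + z)/(233 + h)
U(185, S(-15))/o = ((-185 - 15)/(233 + 185))/1323 = (-200/418)*(1/1323) = ((1/418)*(-200))*(1/1323) = -100/209*1/1323 = -100/276507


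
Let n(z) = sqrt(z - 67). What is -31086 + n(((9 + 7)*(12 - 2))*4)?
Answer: -31086 + sqrt(573) ≈ -31062.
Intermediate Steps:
n(z) = sqrt(-67 + z)
-31086 + n(((9 + 7)*(12 - 2))*4) = -31086 + sqrt(-67 + ((9 + 7)*(12 - 2))*4) = -31086 + sqrt(-67 + (16*10)*4) = -31086 + sqrt(-67 + 160*4) = -31086 + sqrt(-67 + 640) = -31086 + sqrt(573)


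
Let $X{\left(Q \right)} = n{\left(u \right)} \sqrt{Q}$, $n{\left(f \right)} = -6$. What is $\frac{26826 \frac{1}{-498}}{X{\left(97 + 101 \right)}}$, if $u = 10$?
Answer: $\frac{4471 \sqrt{22}}{32868} \approx 0.63803$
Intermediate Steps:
$X{\left(Q \right)} = - 6 \sqrt{Q}$
$\frac{26826 \frac{1}{-498}}{X{\left(97 + 101 \right)}} = \frac{26826 \frac{1}{-498}}{\left(-6\right) \sqrt{97 + 101}} = \frac{26826 \left(- \frac{1}{498}\right)}{\left(-6\right) \sqrt{198}} = - \frac{4471}{83 \left(- 6 \cdot 3 \sqrt{22}\right)} = - \frac{4471}{83 \left(- 18 \sqrt{22}\right)} = - \frac{4471 \left(- \frac{\sqrt{22}}{396}\right)}{83} = \frac{4471 \sqrt{22}}{32868}$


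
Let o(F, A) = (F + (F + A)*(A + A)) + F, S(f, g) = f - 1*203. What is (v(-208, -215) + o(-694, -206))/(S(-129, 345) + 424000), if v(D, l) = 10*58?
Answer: 13214/15131 ≈ 0.87331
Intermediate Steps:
S(f, g) = -203 + f (S(f, g) = f - 203 = -203 + f)
v(D, l) = 580
o(F, A) = 2*F + 2*A*(A + F) (o(F, A) = (F + (A + F)*(2*A)) + F = (F + 2*A*(A + F)) + F = 2*F + 2*A*(A + F))
(v(-208, -215) + o(-694, -206))/(S(-129, 345) + 424000) = (580 + (2*(-694) + 2*(-206)**2 + 2*(-206)*(-694)))/((-203 - 129) + 424000) = (580 + (-1388 + 2*42436 + 285928))/(-332 + 424000) = (580 + (-1388 + 84872 + 285928))/423668 = (580 + 369412)*(1/423668) = 369992*(1/423668) = 13214/15131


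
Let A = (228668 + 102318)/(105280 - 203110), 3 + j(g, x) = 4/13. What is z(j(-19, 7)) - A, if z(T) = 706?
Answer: 34699483/48915 ≈ 709.38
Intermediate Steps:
j(g, x) = -35/13 (j(g, x) = -3 + 4/13 = -35/13)
A = -165493/48915 (A = 330986/(-97830) = 330986*(-1/97830) = -165493/48915 ≈ -3.3833)
z(j(-19, 7)) - A = 706 - 1*(-165493/48915) = 706 + 165493/48915 = 34699483/48915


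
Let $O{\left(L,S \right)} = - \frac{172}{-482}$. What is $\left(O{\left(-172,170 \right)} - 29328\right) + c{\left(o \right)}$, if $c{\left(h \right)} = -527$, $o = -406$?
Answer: $- \frac{7194969}{241} \approx -29855.0$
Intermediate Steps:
$O{\left(L,S \right)} = \frac{86}{241}$ ($O{\left(L,S \right)} = \left(-172\right) \left(- \frac{1}{482}\right) = \frac{86}{241}$)
$\left(O{\left(-172,170 \right)} - 29328\right) + c{\left(o \right)} = \left(\frac{86}{241} - 29328\right) - 527 = - \frac{7067962}{241} - 527 = - \frac{7194969}{241}$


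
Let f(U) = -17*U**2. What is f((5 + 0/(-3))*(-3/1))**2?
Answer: 14630625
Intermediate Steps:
f((5 + 0/(-3))*(-3/1))**2 = (-17*9*(5 + 0/(-3))**2)**2 = (-17*9*(5 + 0*(-1/3))**2)**2 = (-17*9*(5 + 0)**2)**2 = (-17*(5*(-3))**2)**2 = (-17*(-15)**2)**2 = (-17*225)**2 = (-3825)**2 = 14630625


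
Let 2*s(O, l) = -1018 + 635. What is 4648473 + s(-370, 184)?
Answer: 9296563/2 ≈ 4.6483e+6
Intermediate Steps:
s(O, l) = -383/2 (s(O, l) = (-1018 + 635)/2 = (1/2)*(-383) = -383/2)
4648473 + s(-370, 184) = 4648473 - 383/2 = 9296563/2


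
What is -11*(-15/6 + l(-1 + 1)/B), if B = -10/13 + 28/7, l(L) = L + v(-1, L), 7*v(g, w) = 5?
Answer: 3685/147 ≈ 25.068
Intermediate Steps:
v(g, w) = 5/7 (v(g, w) = (⅐)*5 = 5/7)
l(L) = 5/7 + L (l(L) = L + 5/7 = 5/7 + L)
B = 42/13 (B = -10*1/13 + 28*(⅐) = -10/13 + 4 = 42/13 ≈ 3.2308)
-11*(-15/6 + l(-1 + 1)/B) = -11*(-15/6 + (5/7 + (-1 + 1))/(42/13)) = -11*(-15*⅙ + (5/7 + 0)*(13/42)) = -11*(-5/2 + (5/7)*(13/42)) = -11*(-5/2 + 65/294) = -11*(-335/147) = 3685/147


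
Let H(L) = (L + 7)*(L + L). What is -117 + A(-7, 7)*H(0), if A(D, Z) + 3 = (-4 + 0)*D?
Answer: -117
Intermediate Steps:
A(D, Z) = -3 - 4*D (A(D, Z) = -3 + (-4 + 0)*D = -3 - 4*D)
H(L) = 2*L*(7 + L) (H(L) = (7 + L)*(2*L) = 2*L*(7 + L))
-117 + A(-7, 7)*H(0) = -117 + (-3 - 4*(-7))*(2*0*(7 + 0)) = -117 + (-3 + 28)*(2*0*7) = -117 + 25*0 = -117 + 0 = -117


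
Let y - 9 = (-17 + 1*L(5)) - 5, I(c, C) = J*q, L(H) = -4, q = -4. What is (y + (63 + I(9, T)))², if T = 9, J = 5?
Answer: 676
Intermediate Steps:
I(c, C) = -20 (I(c, C) = 5*(-4) = -20)
y = -17 (y = 9 + ((-17 + 1*(-4)) - 5) = 9 + ((-17 - 4) - 5) = 9 + (-21 - 5) = 9 - 26 = -17)
(y + (63 + I(9, T)))² = (-17 + (63 - 20))² = (-17 + 43)² = 26² = 676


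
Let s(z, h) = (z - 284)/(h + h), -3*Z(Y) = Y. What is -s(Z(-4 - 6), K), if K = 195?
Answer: 421/585 ≈ 0.71966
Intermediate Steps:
Z(Y) = -Y/3
s(z, h) = (-284 + z)/(2*h) (s(z, h) = (-284 + z)/((2*h)) = (-284 + z)*(1/(2*h)) = (-284 + z)/(2*h))
-s(Z(-4 - 6), K) = -(-284 - (-4 - 6)/3)/(2*195) = -(-284 - 1/3*(-10))/(2*195) = -(-284 + 10/3)/(2*195) = -(-842)/(2*195*3) = -1*(-421/585) = 421/585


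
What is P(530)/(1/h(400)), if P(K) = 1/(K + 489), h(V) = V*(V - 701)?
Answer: -120400/1019 ≈ -118.16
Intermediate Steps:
h(V) = V*(-701 + V)
P(K) = 1/(489 + K)
P(530)/(1/h(400)) = 1/((489 + 530)*(1/(400*(-701 + 400)))) = 1/(1019*(1/(400*(-301)))) = 1/(1019*(1/(-120400))) = 1/(1019*(-1/120400)) = (1/1019)*(-120400) = -120400/1019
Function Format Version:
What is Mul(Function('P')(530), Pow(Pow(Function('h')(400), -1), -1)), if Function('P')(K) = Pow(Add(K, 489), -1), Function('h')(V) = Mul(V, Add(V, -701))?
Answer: Rational(-120400, 1019) ≈ -118.16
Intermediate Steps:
Function('h')(V) = Mul(V, Add(-701, V))
Function('P')(K) = Pow(Add(489, K), -1)
Mul(Function('P')(530), Pow(Pow(Function('h')(400), -1), -1)) = Mul(Pow(Add(489, 530), -1), Pow(Pow(Mul(400, Add(-701, 400)), -1), -1)) = Mul(Pow(1019, -1), Pow(Pow(Mul(400, -301), -1), -1)) = Mul(Rational(1, 1019), Pow(Pow(-120400, -1), -1)) = Mul(Rational(1, 1019), Pow(Rational(-1, 120400), -1)) = Mul(Rational(1, 1019), -120400) = Rational(-120400, 1019)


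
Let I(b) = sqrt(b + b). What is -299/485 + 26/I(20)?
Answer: -299/485 + 13*sqrt(10)/10 ≈ 3.4945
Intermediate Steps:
I(b) = sqrt(2)*sqrt(b) (I(b) = sqrt(2*b) = sqrt(2)*sqrt(b))
-299/485 + 26/I(20) = -299/485 + 26/((sqrt(2)*sqrt(20))) = -299*1/485 + 26/((sqrt(2)*(2*sqrt(5)))) = -299/485 + 26/((2*sqrt(10))) = -299/485 + 26*(sqrt(10)/20) = -299/485 + 13*sqrt(10)/10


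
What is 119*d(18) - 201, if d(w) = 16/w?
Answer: -857/9 ≈ -95.222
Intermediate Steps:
119*d(18) - 201 = 119*(16/18) - 201 = 119*(16*(1/18)) - 201 = 119*(8/9) - 201 = 952/9 - 201 = -857/9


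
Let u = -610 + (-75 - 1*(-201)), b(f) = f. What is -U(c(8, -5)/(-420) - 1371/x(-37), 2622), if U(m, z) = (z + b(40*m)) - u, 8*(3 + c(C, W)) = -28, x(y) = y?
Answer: -3565483/777 ≈ -4588.8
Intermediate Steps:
c(C, W) = -13/2 (c(C, W) = -3 + (⅛)*(-28) = -3 - 7/2 = -13/2)
u = -484 (u = -610 + (-75 + 201) = -610 + 126 = -484)
U(m, z) = 484 + z + 40*m (U(m, z) = (z + 40*m) - 1*(-484) = (z + 40*m) + 484 = 484 + z + 40*m)
-U(c(8, -5)/(-420) - 1371/x(-37), 2622) = -(484 + 2622 + 40*(-13/2/(-420) - 1371/(-37))) = -(484 + 2622 + 40*(-13/2*(-1/420) - 1371*(-1/37))) = -(484 + 2622 + 40*(13/840 + 1371/37)) = -(484 + 2622 + 40*(1152121/31080)) = -(484 + 2622 + 1152121/777) = -1*3565483/777 = -3565483/777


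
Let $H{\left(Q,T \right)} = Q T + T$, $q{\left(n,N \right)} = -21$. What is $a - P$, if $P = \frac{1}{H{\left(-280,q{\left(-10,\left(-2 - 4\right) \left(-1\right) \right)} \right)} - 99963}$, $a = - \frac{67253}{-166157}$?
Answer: $\frac{6328942469}{15636038328} \approx 0.40477$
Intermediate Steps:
$a = \frac{67253}{166157}$ ($a = \left(-67253\right) \left(- \frac{1}{166157}\right) = \frac{67253}{166157} \approx 0.40476$)
$H{\left(Q,T \right)} = T + Q T$
$P = - \frac{1}{94104}$ ($P = \frac{1}{- 21 \left(1 - 280\right) - 99963} = \frac{1}{\left(-21\right) \left(-279\right) - 99963} = \frac{1}{5859 - 99963} = \frac{1}{-94104} = - \frac{1}{94104} \approx -1.0627 \cdot 10^{-5}$)
$a - P = \frac{67253}{166157} - - \frac{1}{94104} = \frac{67253}{166157} + \frac{1}{94104} = \frac{6328942469}{15636038328}$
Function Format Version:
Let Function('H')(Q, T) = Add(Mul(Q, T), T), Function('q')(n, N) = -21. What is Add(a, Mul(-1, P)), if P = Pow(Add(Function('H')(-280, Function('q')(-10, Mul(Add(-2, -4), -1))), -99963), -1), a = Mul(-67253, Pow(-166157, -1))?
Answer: Rational(6328942469, 15636038328) ≈ 0.40477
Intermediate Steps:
a = Rational(67253, 166157) (a = Mul(-67253, Rational(-1, 166157)) = Rational(67253, 166157) ≈ 0.40476)
Function('H')(Q, T) = Add(T, Mul(Q, T))
P = Rational(-1, 94104) (P = Pow(Add(Mul(-21, Add(1, -280)), -99963), -1) = Pow(Add(Mul(-21, -279), -99963), -1) = Pow(Add(5859, -99963), -1) = Pow(-94104, -1) = Rational(-1, 94104) ≈ -1.0627e-5)
Add(a, Mul(-1, P)) = Add(Rational(67253, 166157), Mul(-1, Rational(-1, 94104))) = Add(Rational(67253, 166157), Rational(1, 94104)) = Rational(6328942469, 15636038328)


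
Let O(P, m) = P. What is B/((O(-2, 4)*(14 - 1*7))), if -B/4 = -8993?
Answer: -17986/7 ≈ -2569.4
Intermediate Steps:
B = 35972 (B = -4*(-8993) = 35972)
B/((O(-2, 4)*(14 - 1*7))) = 35972/((-2*(14 - 1*7))) = 35972/((-2*(14 - 7))) = 35972/((-2*7)) = 35972/(-14) = 35972*(-1/14) = -17986/7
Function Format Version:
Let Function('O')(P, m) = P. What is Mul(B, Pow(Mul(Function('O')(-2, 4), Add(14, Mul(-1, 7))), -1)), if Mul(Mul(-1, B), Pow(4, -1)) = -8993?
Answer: Rational(-17986, 7) ≈ -2569.4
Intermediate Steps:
B = 35972 (B = Mul(-4, -8993) = 35972)
Mul(B, Pow(Mul(Function('O')(-2, 4), Add(14, Mul(-1, 7))), -1)) = Mul(35972, Pow(Mul(-2, Add(14, Mul(-1, 7))), -1)) = Mul(35972, Pow(Mul(-2, Add(14, -7)), -1)) = Mul(35972, Pow(Mul(-2, 7), -1)) = Mul(35972, Pow(-14, -1)) = Mul(35972, Rational(-1, 14)) = Rational(-17986, 7)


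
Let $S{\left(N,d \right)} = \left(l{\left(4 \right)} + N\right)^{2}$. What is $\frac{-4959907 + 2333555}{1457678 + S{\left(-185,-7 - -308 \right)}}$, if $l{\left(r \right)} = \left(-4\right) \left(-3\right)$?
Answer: $- \frac{2626352}{1487607} \approx -1.7655$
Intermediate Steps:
$l{\left(r \right)} = 12$
$S{\left(N,d \right)} = \left(12 + N\right)^{2}$
$\frac{-4959907 + 2333555}{1457678 + S{\left(-185,-7 - -308 \right)}} = \frac{-4959907 + 2333555}{1457678 + \left(12 - 185\right)^{2}} = - \frac{2626352}{1457678 + \left(-173\right)^{2}} = - \frac{2626352}{1457678 + 29929} = - \frac{2626352}{1487607}$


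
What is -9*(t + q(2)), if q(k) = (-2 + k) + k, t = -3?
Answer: 9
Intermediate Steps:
q(k) = -2 + 2*k
-9*(t + q(2)) = -9*(-3 + (-2 + 2*2)) = -9*(-3 + (-2 + 4)) = -9*(-3 + 2) = -9*(-1) = 9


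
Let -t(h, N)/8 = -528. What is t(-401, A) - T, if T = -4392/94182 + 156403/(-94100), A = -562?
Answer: 6241742383891/1477087700 ≈ 4225.7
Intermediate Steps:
T = -2523939091/1477087700 (T = -4392*1/94182 + 156403*(-1/94100) = -732/15697 - 156403/94100 = -2523939091/1477087700 ≈ -1.7087)
t(h, N) = 4224 (t(h, N) = -8*(-528) = 4224)
t(-401, A) - T = 4224 - 1*(-2523939091/1477087700) = 4224 + 2523939091/1477087700 = 6241742383891/1477087700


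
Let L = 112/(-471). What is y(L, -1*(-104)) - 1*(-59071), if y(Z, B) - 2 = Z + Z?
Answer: 27823159/471 ≈ 59073.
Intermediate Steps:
L = -112/471 (L = 112*(-1/471) = -112/471 ≈ -0.23779)
y(Z, B) = 2 + 2*Z (y(Z, B) = 2 + (Z + Z) = 2 + 2*Z)
y(L, -1*(-104)) - 1*(-59071) = (2 + 2*(-112/471)) - 1*(-59071) = (2 - 224/471) + 59071 = 718/471 + 59071 = 27823159/471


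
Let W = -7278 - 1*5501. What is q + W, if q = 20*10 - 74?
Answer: -12653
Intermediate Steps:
q = 126 (q = 200 - 74 = 126)
W = -12779 (W = -7278 - 5501 = -12779)
q + W = 126 - 12779 = -12653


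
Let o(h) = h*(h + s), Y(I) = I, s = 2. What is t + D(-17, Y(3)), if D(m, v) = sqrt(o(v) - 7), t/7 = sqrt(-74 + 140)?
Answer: 2*sqrt(2) + 7*sqrt(66) ≈ 59.697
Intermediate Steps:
t = 7*sqrt(66) (t = 7*sqrt(-74 + 140) = 7*sqrt(66) ≈ 56.868)
o(h) = h*(2 + h) (o(h) = h*(h + 2) = h*(2 + h))
D(m, v) = sqrt(-7 + v*(2 + v)) (D(m, v) = sqrt(v*(2 + v) - 7) = sqrt(-7 + v*(2 + v)))
t + D(-17, Y(3)) = 7*sqrt(66) + sqrt(-7 + 3*(2 + 3)) = 7*sqrt(66) + sqrt(-7 + 3*5) = 7*sqrt(66) + sqrt(-7 + 15) = 7*sqrt(66) + sqrt(8) = 7*sqrt(66) + 2*sqrt(2) = 2*sqrt(2) + 7*sqrt(66)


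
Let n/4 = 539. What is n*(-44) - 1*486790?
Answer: -581654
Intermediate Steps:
n = 2156 (n = 4*539 = 2156)
n*(-44) - 1*486790 = 2156*(-44) - 1*486790 = -94864 - 486790 = -581654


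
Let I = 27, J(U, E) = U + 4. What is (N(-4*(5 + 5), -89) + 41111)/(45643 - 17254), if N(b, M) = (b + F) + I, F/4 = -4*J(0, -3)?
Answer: 13678/9463 ≈ 1.4454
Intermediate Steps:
J(U, E) = 4 + U
F = -64 (F = 4*(-4*(4 + 0)) = 4*(-4*4) = 4*(-16) = -64)
N(b, M) = -37 + b (N(b, M) = (b - 64) + 27 = (-64 + b) + 27 = -37 + b)
(N(-4*(5 + 5), -89) + 41111)/(45643 - 17254) = ((-37 - 4*(5 + 5)) + 41111)/(45643 - 17254) = ((-37 - 4*10) + 41111)/28389 = ((-37 - 40) + 41111)*(1/28389) = (-77 + 41111)*(1/28389) = 41034*(1/28389) = 13678/9463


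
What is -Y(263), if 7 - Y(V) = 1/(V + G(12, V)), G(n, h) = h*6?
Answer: -12886/1841 ≈ -6.9995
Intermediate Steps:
G(n, h) = 6*h
Y(V) = 7 - 1/(7*V) (Y(V) = 7 - 1/(V + 6*V) = 7 - 1/(7*V))
-Y(263) = -(7 - 1/7/263) = -(7 - 1/7*1/263) = -(7 - 1/1841) = -1*12886/1841 = -12886/1841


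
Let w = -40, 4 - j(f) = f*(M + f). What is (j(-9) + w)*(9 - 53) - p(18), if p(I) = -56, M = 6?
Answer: 2828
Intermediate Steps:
j(f) = 4 - f*(6 + f)
(j(-9) + w)*(9 - 53) - p(18) = ((4 - 1*(-9)**2 - 6*(-9)) - 40)*(9 - 53) - 1*(-56) = ((4 - 1*81 + 54) - 40)*(-44) + 56 = ((4 - 81 + 54) - 40)*(-44) + 56 = (-23 - 40)*(-44) + 56 = -63*(-44) + 56 = 2772 + 56 = 2828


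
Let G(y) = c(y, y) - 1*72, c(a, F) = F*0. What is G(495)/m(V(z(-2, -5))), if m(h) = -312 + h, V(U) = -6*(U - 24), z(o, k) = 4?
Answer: 3/8 ≈ 0.37500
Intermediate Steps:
V(U) = 144 - 6*U (V(U) = -6*(-24 + U) = 144 - 6*U)
c(a, F) = 0
G(y) = -72 (G(y) = 0 - 1*72 = 0 - 72 = -72)
G(495)/m(V(z(-2, -5))) = -72/(-312 + (144 - 6*4)) = -72/(-312 + (144 - 24)) = -72/(-312 + 120) = -72/(-192) = -72*(-1/192) = 3/8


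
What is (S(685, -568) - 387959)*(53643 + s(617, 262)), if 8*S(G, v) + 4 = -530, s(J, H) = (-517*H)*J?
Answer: 129633931911925/4 ≈ 3.2408e+13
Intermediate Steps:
s(J, H) = -517*H*J
S(G, v) = -267/4 (S(G, v) = -½ + (⅛)*(-530) = -½ - 265/4 = -267/4)
(S(685, -568) - 387959)*(53643 + s(617, 262)) = (-267/4 - 387959)*(53643 - 517*262*617) = -1552103*(53643 - 83575118)/4 = -1552103/4*(-83521475) = 129633931911925/4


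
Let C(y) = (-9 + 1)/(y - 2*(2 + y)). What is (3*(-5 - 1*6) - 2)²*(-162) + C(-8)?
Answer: -198452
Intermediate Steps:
C(y) = -8/(-4 - y) (C(y) = -8/(y + (-4 - 2*y)) = -8/(-4 - y))
(3*(-5 - 1*6) - 2)²*(-162) + C(-8) = (3*(-5 - 1*6) - 2)²*(-162) + 8/(4 - 8) = (3*(-5 - 6) - 2)²*(-162) + 8/(-4) = (3*(-11) - 2)²*(-162) + 8*(-¼) = (-33 - 2)²*(-162) - 2 = (-35)²*(-162) - 2 = 1225*(-162) - 2 = -198450 - 2 = -198452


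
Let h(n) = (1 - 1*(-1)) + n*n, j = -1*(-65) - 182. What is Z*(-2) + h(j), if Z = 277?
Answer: 13137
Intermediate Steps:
j = -117 (j = 65 - 182 = -117)
h(n) = 2 + n² (h(n) = (1 + 1) + n² = 2 + n²)
Z*(-2) + h(j) = 277*(-2) + (2 + (-117)²) = -554 + (2 + 13689) = -554 + 13691 = 13137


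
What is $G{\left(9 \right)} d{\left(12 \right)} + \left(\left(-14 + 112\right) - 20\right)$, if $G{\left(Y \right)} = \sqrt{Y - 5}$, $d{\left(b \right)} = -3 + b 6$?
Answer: $216$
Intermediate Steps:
$d{\left(b \right)} = -3 + 6 b$
$G{\left(Y \right)} = \sqrt{-5 + Y}$
$G{\left(9 \right)} d{\left(12 \right)} + \left(\left(-14 + 112\right) - 20\right) = \sqrt{-5 + 9} \left(-3 + 6 \cdot 12\right) + \left(\left(-14 + 112\right) - 20\right) = \sqrt{4} \left(-3 + 72\right) + \left(98 - 20\right) = 2 \cdot 69 + 78 = 138 + 78 = 216$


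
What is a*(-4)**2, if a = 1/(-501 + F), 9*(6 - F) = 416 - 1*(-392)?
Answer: -144/5263 ≈ -0.027361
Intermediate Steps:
F = -754/9 (F = 6 - (416 - 1*(-392))/9 = 6 - (416 + 392)/9 = 6 - 1/9*808 = 6 - 808/9 = -754/9 ≈ -83.778)
a = -9/5263 (a = 1/(-501 - 754/9) = 1/(-5263/9) = -9/5263 ≈ -0.0017101)
a*(-4)**2 = -9/5263*(-4)**2 = -9/5263*16 = -144/5263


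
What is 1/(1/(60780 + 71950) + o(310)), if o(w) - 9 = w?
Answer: 132730/42340871 ≈ 0.0031348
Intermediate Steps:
o(w) = 9 + w
1/(1/(60780 + 71950) + o(310)) = 1/(1/(60780 + 71950) + (9 + 310)) = 1/(1/132730 + 319) = 1/(42340871/132730) = 132730/42340871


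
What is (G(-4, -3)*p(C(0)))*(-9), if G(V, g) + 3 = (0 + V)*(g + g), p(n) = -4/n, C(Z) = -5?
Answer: -756/5 ≈ -151.20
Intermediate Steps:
G(V, g) = -3 + 2*V*g (G(V, g) = -3 + (0 + V)*(g + g) = -3 + V*(2*g) = -3 + 2*V*g)
(G(-4, -3)*p(C(0)))*(-9) = ((-3 + 2*(-4)*(-3))*(-4/(-5)))*(-9) = ((-3 + 24)*(-4*(-1/5)))*(-9) = (21*(4/5))*(-9) = (84/5)*(-9) = -756/5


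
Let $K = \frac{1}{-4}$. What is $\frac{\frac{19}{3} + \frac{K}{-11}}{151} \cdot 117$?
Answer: $\frac{32721}{6644} \approx 4.9249$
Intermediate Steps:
$K = - \frac{1}{4} \approx -0.25$
$\frac{\frac{19}{3} + \frac{K}{-11}}{151} \cdot 117 = \frac{\frac{19}{3} - \frac{1}{4 \left(-11\right)}}{151} \cdot 117 = \left(19 \cdot \frac{1}{3} - - \frac{1}{44}\right) \frac{1}{151} \cdot 117 = \left(\frac{19}{3} + \frac{1}{44}\right) \frac{1}{151} \cdot 117 = \frac{839}{132} \cdot \frac{1}{151} \cdot 117 = \frac{839}{19932} \cdot 117 = \frac{32721}{6644}$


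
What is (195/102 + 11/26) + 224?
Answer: 50020/221 ≈ 226.33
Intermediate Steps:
(195/102 + 11/26) + 224 = (195*(1/102) + 11*(1/26)) + 224 = (65/34 + 11/26) + 224 = 516/221 + 224 = 50020/221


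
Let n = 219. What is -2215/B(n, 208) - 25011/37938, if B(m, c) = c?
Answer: -14872493/1315184 ≈ -11.308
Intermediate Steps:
-2215/B(n, 208) - 25011/37938 = -2215/208 - 25011/37938 = -2215*1/208 - 25011*1/37938 = -2215/208 - 8337/12646 = -14872493/1315184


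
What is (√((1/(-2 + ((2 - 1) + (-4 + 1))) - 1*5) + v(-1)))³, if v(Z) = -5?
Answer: -41*I*√41/8 ≈ -32.816*I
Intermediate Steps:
(√((1/(-2 + ((2 - 1) + (-4 + 1))) - 1*5) + v(-1)))³ = (√((1/(-2 + ((2 - 1) + (-4 + 1))) - 1*5) - 5))³ = (√((1/(-2 + (1 - 3)) - 5) - 5))³ = (√((1/(-2 - 2) - 5) - 5))³ = (√((1/(-4) - 5) - 5))³ = (√((-¼ - 5) - 5))³ = (√(-21/4 - 5))³ = (√(-41/4))³ = (I*√41/2)³ = -41*I*√41/8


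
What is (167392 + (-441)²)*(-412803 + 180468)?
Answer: -84075763455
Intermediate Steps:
(167392 + (-441)²)*(-412803 + 180468) = (167392 + 194481)*(-232335) = 361873*(-232335) = -84075763455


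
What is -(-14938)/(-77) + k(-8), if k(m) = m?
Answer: -202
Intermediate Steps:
-(-14938)/(-77) + k(-8) = -(-14938)/(-77) - 8 = -(-14938)*(-1)/77 - 8 = -154*97/77 - 8 = -194 - 8 = -202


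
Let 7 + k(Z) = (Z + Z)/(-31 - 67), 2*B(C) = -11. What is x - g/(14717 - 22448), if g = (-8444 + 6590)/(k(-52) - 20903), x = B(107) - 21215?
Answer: -18675698202217/880078142 ≈ -21221.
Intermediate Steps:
B(C) = -11/2 (B(C) = (½)*(-11) = -11/2)
k(Z) = -7 - Z/49 (k(Z) = -7 + (Z + Z)/(-31 - 67) = -7 + (2*Z)/(-98) = -7 + (2*Z)*(-1/98) = -7 - Z/49)
x = -42441/2 (x = -11/2 - 21215 = -42441/2 ≈ -21221.)
g = 45423/512269 (g = (-8444 + 6590)/((-7 - 1/49*(-52)) - 20903) = -1854/((-7 + 52/49) - 20903) = -1854/(-291/49 - 20903) = -1854/(-1024538/49) = -1854*(-49/1024538) = 45423/512269 ≈ 0.088670)
x - g/(14717 - 22448) = -42441/2 - 45423/(512269*(14717 - 22448)) = -42441/2 - 45423/(512269*(-7731)) = -42441/2 - 45423*(-1)/(512269*7731) = -42441/2 - 1*(-5047/440039071) = -42441/2 + 5047/440039071 = -18675698202217/880078142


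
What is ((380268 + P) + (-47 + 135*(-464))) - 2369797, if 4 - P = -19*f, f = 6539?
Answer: -1927971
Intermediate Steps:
P = 124245 (P = 4 - (-19)*6539 = 4 - 1*(-124241) = 4 + 124241 = 124245)
((380268 + P) + (-47 + 135*(-464))) - 2369797 = ((380268 + 124245) + (-47 + 135*(-464))) - 2369797 = (504513 + (-47 - 62640)) - 2369797 = (504513 - 62687) - 2369797 = 441826 - 2369797 = -1927971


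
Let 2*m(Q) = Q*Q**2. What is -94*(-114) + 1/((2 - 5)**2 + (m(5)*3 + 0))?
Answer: 4211390/393 ≈ 10716.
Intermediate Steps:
m(Q) = Q**3/2 (m(Q) = (Q*Q**2)/2 = Q**3/2)
-94*(-114) + 1/((2 - 5)**2 + (m(5)*3 + 0)) = -94*(-114) + 1/((2 - 5)**2 + (((1/2)*5**3)*3 + 0)) = 10716 + 1/((-3)**2 + (((1/2)*125)*3 + 0)) = 10716 + 1/(9 + ((125/2)*3 + 0)) = 10716 + 1/(9 + (375/2 + 0)) = 10716 + 1/(9 + 375/2) = 10716 + 1/(393/2) = 10716 + 2/393 = 4211390/393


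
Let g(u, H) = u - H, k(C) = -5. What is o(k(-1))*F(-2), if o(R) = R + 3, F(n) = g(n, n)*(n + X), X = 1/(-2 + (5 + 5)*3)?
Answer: 0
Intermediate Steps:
X = 1/28 (X = 1/(-2 + 10*3) = 1/(-2 + 30) = 1/28 ≈ 0.035714)
F(n) = 0 (F(n) = (n - n)*(n + 1/28) = 0*(1/28 + n) = 0)
o(R) = 3 + R
o(k(-1))*F(-2) = (3 - 5)*0 = -2*0 = 0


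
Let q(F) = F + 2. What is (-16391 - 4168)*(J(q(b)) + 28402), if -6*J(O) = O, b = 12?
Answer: -583868747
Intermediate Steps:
q(F) = 2 + F
J(O) = -O/6
(-16391 - 4168)*(J(q(b)) + 28402) = (-16391 - 4168)*(-(2 + 12)/6 + 28402) = -20559*(-1/6*14 + 28402) = -20559*(-7/3 + 28402) = -20559*85199/3 = -583868747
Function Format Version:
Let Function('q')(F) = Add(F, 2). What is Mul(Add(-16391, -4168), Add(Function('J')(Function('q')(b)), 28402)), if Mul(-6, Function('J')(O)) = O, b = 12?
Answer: -583868747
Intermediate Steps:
Function('q')(F) = Add(2, F)
Function('J')(O) = Mul(Rational(-1, 6), O)
Mul(Add(-16391, -4168), Add(Function('J')(Function('q')(b)), 28402)) = Mul(Add(-16391, -4168), Add(Mul(Rational(-1, 6), Add(2, 12)), 28402)) = Mul(-20559, Add(Mul(Rational(-1, 6), 14), 28402)) = Mul(-20559, Add(Rational(-7, 3), 28402)) = Mul(-20559, Rational(85199, 3)) = -583868747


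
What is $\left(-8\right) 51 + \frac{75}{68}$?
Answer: $- \frac{27669}{68} \approx -406.9$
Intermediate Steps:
$\left(-8\right) 51 + \frac{75}{68} = -408 + 75 \cdot \frac{1}{68} = -408 + \frac{75}{68} = - \frac{27669}{68}$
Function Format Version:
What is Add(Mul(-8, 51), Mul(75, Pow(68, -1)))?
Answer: Rational(-27669, 68) ≈ -406.90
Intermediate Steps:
Add(Mul(-8, 51), Mul(75, Pow(68, -1))) = Add(-408, Mul(75, Rational(1, 68))) = Add(-408, Rational(75, 68)) = Rational(-27669, 68)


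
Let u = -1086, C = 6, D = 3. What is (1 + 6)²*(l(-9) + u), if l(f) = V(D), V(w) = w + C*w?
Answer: -52185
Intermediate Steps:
V(w) = 7*w (V(w) = w + 6*w = 7*w)
l(f) = 21 (l(f) = 7*3 = 21)
(1 + 6)²*(l(-9) + u) = (1 + 6)²*(21 - 1086) = 7²*(-1065) = 49*(-1065) = -52185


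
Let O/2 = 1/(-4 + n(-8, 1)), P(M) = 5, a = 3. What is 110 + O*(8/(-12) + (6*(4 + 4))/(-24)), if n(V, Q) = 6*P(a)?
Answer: 4282/39 ≈ 109.79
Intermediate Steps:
n(V, Q) = 30 (n(V, Q) = 6*5 = 30)
O = 1/13 (O = 2/(-4 + 30) = 2/26 = 2*(1/26) = 1/13 ≈ 0.076923)
110 + O*(8/(-12) + (6*(4 + 4))/(-24)) = 110 + (8/(-12) + (6*(4 + 4))/(-24))/13 = 110 + (8*(-1/12) + (6*8)*(-1/24))/13 = 110 + (-⅔ + 48*(-1/24))/13 = 110 + (-⅔ - 2)/13 = 110 + (1/13)*(-8/3) = 110 - 8/39 = 4282/39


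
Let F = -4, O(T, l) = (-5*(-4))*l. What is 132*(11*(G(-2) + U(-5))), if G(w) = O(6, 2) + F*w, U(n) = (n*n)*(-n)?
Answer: 251196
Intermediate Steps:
O(T, l) = 20*l
U(n) = -n**3 (U(n) = n**2*(-n) = -n**3)
G(w) = 40 - 4*w (G(w) = 20*2 - 4*w = 40 - 4*w)
132*(11*(G(-2) + U(-5))) = 132*(11*((40 - 4*(-2)) - 1*(-5)**3)) = 132*(11*((40 + 8) - 1*(-125))) = 132*(11*(48 + 125)) = 132*(11*173) = 132*1903 = 251196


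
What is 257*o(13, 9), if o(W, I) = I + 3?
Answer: 3084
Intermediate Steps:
o(W, I) = 3 + I
257*o(13, 9) = 257*(3 + 9) = 257*12 = 3084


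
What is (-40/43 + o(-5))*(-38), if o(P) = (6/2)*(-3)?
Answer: 16226/43 ≈ 377.35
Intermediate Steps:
o(P) = -9 (o(P) = (6*(½))*(-3) = 3*(-3) = -9)
(-40/43 + o(-5))*(-38) = (-40/43 - 9)*(-38) = -427/43*(-38) = 16226/43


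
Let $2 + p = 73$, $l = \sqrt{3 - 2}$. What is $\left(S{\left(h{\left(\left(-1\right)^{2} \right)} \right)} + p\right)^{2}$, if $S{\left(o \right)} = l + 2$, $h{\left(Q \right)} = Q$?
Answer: $5476$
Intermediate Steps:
$l = 1$ ($l = \sqrt{1} = 1$)
$p = 71$ ($p = -2 + 73 = 71$)
$S{\left(o \right)} = 3$ ($S{\left(o \right)} = 1 + 2 = 3$)
$\left(S{\left(h{\left(\left(-1\right)^{2} \right)} \right)} + p\right)^{2} = \left(3 + 71\right)^{2} = 74^{2} = 5476$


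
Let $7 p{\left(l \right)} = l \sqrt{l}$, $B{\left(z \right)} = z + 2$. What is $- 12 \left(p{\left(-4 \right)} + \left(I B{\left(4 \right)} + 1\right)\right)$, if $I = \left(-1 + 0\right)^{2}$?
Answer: $-84 + \frac{96 i}{7} \approx -84.0 + 13.714 i$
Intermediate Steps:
$I = 1$ ($I = \left(-1\right)^{2} = 1$)
$B{\left(z \right)} = 2 + z$
$p{\left(l \right)} = \frac{l^{\frac{3}{2}}}{7}$ ($p{\left(l \right)} = \frac{l \sqrt{l}}{7} = \frac{l^{\frac{3}{2}}}{7}$)
$- 12 \left(p{\left(-4 \right)} + \left(I B{\left(4 \right)} + 1\right)\right) = - 12 \left(\frac{\left(-4\right)^{\frac{3}{2}}}{7} + \left(1 \left(2 + 4\right) + 1\right)\right) = - 12 \left(\frac{\left(-8\right) i}{7} + \left(1 \cdot 6 + 1\right)\right) = - 12 \left(- \frac{8 i}{7} + \left(6 + 1\right)\right) = - 12 \left(- \frac{8 i}{7} + 7\right) = - 12 \left(7 - \frac{8 i}{7}\right) = -84 + \frac{96 i}{7}$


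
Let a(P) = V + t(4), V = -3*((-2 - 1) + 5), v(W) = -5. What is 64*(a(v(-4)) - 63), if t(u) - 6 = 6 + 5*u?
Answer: -2368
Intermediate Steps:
V = -6 (V = -3*(-3 + 5) = -3*2 = -6)
t(u) = 12 + 5*u (t(u) = 6 + (6 + 5*u) = 12 + 5*u)
a(P) = 26 (a(P) = -6 + (12 + 5*4) = -6 + (12 + 20) = -6 + 32 = 26)
64*(a(v(-4)) - 63) = 64*(26 - 63) = 64*(-37) = -2368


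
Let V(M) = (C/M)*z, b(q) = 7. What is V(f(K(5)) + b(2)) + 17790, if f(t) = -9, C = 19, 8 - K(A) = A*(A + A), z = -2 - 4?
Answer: 17847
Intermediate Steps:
z = -6
K(A) = 8 - 2*A**2 (K(A) = 8 - A*(A + A) = 8 - A*2*A = 8 - 2*A**2)
V(M) = -114/M (V(M) = (19/M)*(-6) = -114/M)
V(f(K(5)) + b(2)) + 17790 = -114/(-9 + 7) + 17790 = -114/(-2) + 17790 = -114*(-1/2) + 17790 = 57 + 17790 = 17847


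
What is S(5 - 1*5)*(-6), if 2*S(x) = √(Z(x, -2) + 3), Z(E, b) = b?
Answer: -3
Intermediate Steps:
S(x) = ½ (S(x) = √(-2 + 3)/2 = √1/2 = (½)*1 = ½)
S(5 - 1*5)*(-6) = (½)*(-6) = -3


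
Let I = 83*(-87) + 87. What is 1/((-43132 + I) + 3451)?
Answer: -1/46815 ≈ -2.1361e-5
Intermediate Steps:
I = -7134 (I = -7221 + 87 = -7134)
1/((-43132 + I) + 3451) = 1/((-43132 - 7134) + 3451) = 1/(-50266 + 3451) = 1/(-46815) = -1/46815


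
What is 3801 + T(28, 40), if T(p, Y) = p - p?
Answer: 3801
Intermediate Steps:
T(p, Y) = 0
3801 + T(28, 40) = 3801 + 0 = 3801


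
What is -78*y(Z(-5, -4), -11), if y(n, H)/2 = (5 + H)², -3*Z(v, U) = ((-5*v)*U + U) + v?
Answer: -5616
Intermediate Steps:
Z(v, U) = -U/3 - v/3 + 5*U*v/3 (Z(v, U) = -(((-5*v)*U + U) + v)/3 = -((-5*U*v + U) + v)/3 = -((U - 5*U*v) + v)/3 = -(U + v - 5*U*v)/3 = -U/3 - v/3 + 5*U*v/3)
y(n, H) = 2*(5 + H)²
-78*y(Z(-5, -4), -11) = -156*(5 - 11)² = -156*(-6)² = -156*36 = -78*72 = -5616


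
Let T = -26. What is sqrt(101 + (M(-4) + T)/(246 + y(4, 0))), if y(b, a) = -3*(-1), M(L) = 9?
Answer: 2*sqrt(1564467)/249 ≈ 10.046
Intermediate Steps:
y(b, a) = 3
sqrt(101 + (M(-4) + T)/(246 + y(4, 0))) = sqrt(101 + (9 - 26)/(246 + 3)) = sqrt(101 - 17/249) = sqrt(25132/249) = 2*sqrt(1564467)/249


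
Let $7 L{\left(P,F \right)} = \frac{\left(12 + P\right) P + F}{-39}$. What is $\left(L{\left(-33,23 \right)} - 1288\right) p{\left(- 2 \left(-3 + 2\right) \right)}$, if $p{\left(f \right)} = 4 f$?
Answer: $- \frac{2818720}{273} \approx -10325.0$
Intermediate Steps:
$L{\left(P,F \right)} = - \frac{F}{273} - \frac{P \left(12 + P\right)}{273}$ ($L{\left(P,F \right)} = \frac{\left(\left(12 + P\right) P + F\right) \frac{1}{-39}}{7} = \frac{\left(P \left(12 + P\right) + F\right) \left(- \frac{1}{39}\right)}{7} = \frac{\left(F + P \left(12 + P\right)\right) \left(- \frac{1}{39}\right)}{7} = \frac{- \frac{F}{39} - \frac{P \left(12 + P\right)}{39}}{7} = - \frac{F}{273} - \frac{P \left(12 + P\right)}{273}$)
$\left(L{\left(-33,23 \right)} - 1288\right) p{\left(- 2 \left(-3 + 2\right) \right)} = \left(\left(\left(- \frac{4}{91}\right) \left(-33\right) - \frac{23}{273} - \frac{\left(-33\right)^{2}}{273}\right) - 1288\right) 4 \left(- 2 \left(-3 + 2\right)\right) = \left(\left(\frac{132}{91} - \frac{23}{273} - \frac{363}{91}\right) - 1288\right) 4 \left(\left(-2\right) \left(-1\right)\right) = \left(\left(\frac{132}{91} - \frac{23}{273} - \frac{363}{91}\right) - 1288\right) 4 \cdot 2 = \left(- \frac{716}{273} - 1288\right) 8 = \left(- \frac{352340}{273}\right) 8 = - \frac{2818720}{273}$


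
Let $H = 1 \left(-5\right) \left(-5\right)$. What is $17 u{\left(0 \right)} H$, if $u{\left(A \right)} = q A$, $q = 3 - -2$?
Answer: $0$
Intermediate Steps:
$q = 5$ ($q = 3 + 2 = 5$)
$H = 25$ ($H = \left(-5\right) \left(-5\right) = 25$)
$u{\left(A \right)} = 5 A$
$17 u{\left(0 \right)} H = 17 \cdot 5 \cdot 0 \cdot 25 = 17 \cdot 0 \cdot 25 = 0 \cdot 25 = 0$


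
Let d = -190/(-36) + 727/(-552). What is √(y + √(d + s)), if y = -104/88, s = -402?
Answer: √(-2723292 + 8349*I*√30321038)/1518 ≈ 3.0663 + 3.2533*I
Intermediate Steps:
d = 6559/1656 (d = -190*(-1/36) + 727*(-1/552) = 95/18 - 727/552 = 6559/1656 ≈ 3.9607)
y = -13/11 (y = -104*1/88 = -13/11 ≈ -1.1818)
√(y + √(d + s)) = √(-13/11 + √(6559/1656 - 402)) = √(-13/11 + √(-659153/1656)) = √(-13/11 + I*√30321038/276)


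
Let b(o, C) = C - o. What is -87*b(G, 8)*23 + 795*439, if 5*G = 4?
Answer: 1672989/5 ≈ 3.3460e+5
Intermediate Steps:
G = 4/5 (G = (1/5)*4 = 4/5 ≈ 0.80000)
-87*b(G, 8)*23 + 795*439 = -87*(8 - 1*4/5)*23 + 795*439 = -87*(8 - 4/5)*23 + 349005 = -87*36/5*23 + 349005 = -3132/5*23 + 349005 = -72036/5 + 349005 = 1672989/5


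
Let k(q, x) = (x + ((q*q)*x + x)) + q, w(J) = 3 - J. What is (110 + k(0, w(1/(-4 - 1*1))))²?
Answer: 338724/25 ≈ 13549.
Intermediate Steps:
k(q, x) = q + 2*x + x*q² (k(q, x) = (x + (q²*x + x)) + q = (x + (x*q² + x)) + q = (x + (x + x*q²)) + q = (2*x + x*q²) + q = q + 2*x + x*q²)
(110 + k(0, w(1/(-4 - 1*1))))² = (110 + (0 + 2*(3 - 1/(-4 - 1*1)) + (3 - 1/(-4 - 1*1))*0²))² = (110 + (0 + 2*(3 - 1/(-4 - 1)) + (3 - 1/(-4 - 1))*0))² = (110 + (0 + 2*(3 - 1/(-5)) + (3 - 1/(-5))*0))² = (110 + (0 + 2*(3 - 1*(-⅕)) + (3 - 1*(-⅕))*0))² = (110 + (0 + 2*(3 + ⅕) + (3 + ⅕)*0))² = (110 + (0 + 2*(16/5) + (16/5)*0))² = (110 + (0 + 32/5 + 0))² = (110 + 32/5)² = (582/5)² = 338724/25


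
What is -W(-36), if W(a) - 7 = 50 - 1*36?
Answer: -21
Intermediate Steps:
W(a) = 21 (W(a) = 7 + (50 - 1*36) = 7 + (50 - 36) = 7 + 14 = 21)
-W(-36) = -1*21 = -21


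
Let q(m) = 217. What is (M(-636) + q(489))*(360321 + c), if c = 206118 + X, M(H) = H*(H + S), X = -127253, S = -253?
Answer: 248412824506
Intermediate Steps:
M(H) = H*(-253 + H) (M(H) = H*(H - 253) = H*(-253 + H))
c = 78865 (c = 206118 - 127253 = 78865)
(M(-636) + q(489))*(360321 + c) = (-636*(-253 - 636) + 217)*(360321 + 78865) = (-636*(-889) + 217)*439186 = (565404 + 217)*439186 = 565621*439186 = 248412824506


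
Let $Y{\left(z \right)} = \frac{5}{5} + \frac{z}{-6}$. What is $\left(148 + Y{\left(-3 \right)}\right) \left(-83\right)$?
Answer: $- \frac{24817}{2} \approx -12409.0$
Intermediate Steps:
$Y{\left(z \right)} = 1 - \frac{z}{6}$ ($Y{\left(z \right)} = 5 \cdot \frac{1}{5} + z \left(- \frac{1}{6}\right) = 1 - \frac{z}{6}$)
$\left(148 + Y{\left(-3 \right)}\right) \left(-83\right) = \left(148 + \left(1 - - \frac{1}{2}\right)\right) \left(-83\right) = \left(148 + \left(1 + \frac{1}{2}\right)\right) \left(-83\right) = \left(148 + \frac{3}{2}\right) \left(-83\right) = \frac{299}{2} \left(-83\right) = - \frac{24817}{2}$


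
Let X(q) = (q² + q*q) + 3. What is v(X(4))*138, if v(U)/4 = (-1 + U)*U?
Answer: 656880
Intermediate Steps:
X(q) = 3 + 2*q² (X(q) = (q² + q²) + 3 = 2*q² + 3 = 3 + 2*q²)
v(U) = 4*U*(-1 + U) (v(U) = 4*((-1 + U)*U) = 4*(U*(-1 + U)) = 4*U*(-1 + U))
v(X(4))*138 = (4*(3 + 2*4²)*(-1 + (3 + 2*4²)))*138 = (4*(3 + 2*16)*(-1 + (3 + 2*16)))*138 = (4*(3 + 32)*(-1 + (3 + 32)))*138 = (4*35*(-1 + 35))*138 = (4*35*34)*138 = 4760*138 = 656880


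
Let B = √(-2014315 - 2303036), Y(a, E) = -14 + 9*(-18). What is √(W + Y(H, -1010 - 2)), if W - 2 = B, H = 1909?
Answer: √(-174 + I*√4317351) ≈ 30.912 + 33.609*I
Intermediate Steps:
Y(a, E) = -176 (Y(a, E) = -14 - 162 = -176)
B = I*√4317351 (B = √(-4317351) = I*√4317351 ≈ 2077.8*I)
W = 2 + I*√4317351 ≈ 2.0 + 2077.8*I
√(W + Y(H, -1010 - 2)) = √((2 + I*√4317351) - 176) = √(-174 + I*√4317351)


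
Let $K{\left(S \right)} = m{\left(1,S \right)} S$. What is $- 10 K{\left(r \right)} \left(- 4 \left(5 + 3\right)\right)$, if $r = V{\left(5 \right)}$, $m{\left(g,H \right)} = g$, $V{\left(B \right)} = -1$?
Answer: $-320$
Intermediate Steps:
$r = -1$
$K{\left(S \right)} = S$ ($K{\left(S \right)} = 1 S = S$)
$- 10 K{\left(r \right)} \left(- 4 \left(5 + 3\right)\right) = \left(-10\right) \left(-1\right) \left(- 4 \left(5 + 3\right)\right) = 10 \left(\left(-4\right) 8\right) = 10 \left(-32\right) = -320$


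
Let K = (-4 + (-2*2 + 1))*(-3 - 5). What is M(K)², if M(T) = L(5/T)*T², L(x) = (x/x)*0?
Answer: 0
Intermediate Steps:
L(x) = 0 (L(x) = 1*0 = 0)
K = 56 (K = (-4 + (-4 + 1))*(-8) = (-4 - 3)*(-8) = -7*(-8) = 56)
M(T) = 0 (M(T) = 0*T² = 0)
M(K)² = 0² = 0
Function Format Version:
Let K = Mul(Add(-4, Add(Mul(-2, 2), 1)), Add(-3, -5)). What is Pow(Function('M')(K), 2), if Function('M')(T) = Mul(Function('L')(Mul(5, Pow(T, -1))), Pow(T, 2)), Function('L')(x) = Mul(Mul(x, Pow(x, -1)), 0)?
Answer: 0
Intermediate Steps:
Function('L')(x) = 0 (Function('L')(x) = Mul(1, 0) = 0)
K = 56 (K = Mul(Add(-4, Add(-4, 1)), -8) = Mul(Add(-4, -3), -8) = Mul(-7, -8) = 56)
Function('M')(T) = 0 (Function('M')(T) = Mul(0, Pow(T, 2)) = 0)
Pow(Function('M')(K), 2) = Pow(0, 2) = 0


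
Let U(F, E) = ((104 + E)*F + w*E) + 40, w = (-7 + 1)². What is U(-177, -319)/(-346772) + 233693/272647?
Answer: 73782779679/94546345484 ≈ 0.78039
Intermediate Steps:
w = 36 (w = (-6)² = 36)
U(F, E) = 40 + 36*E + F*(104 + E) (U(F, E) = ((104 + E)*F + 36*E) + 40 = (F*(104 + E) + 36*E) + 40 = (36*E + F*(104 + E)) + 40 = 40 + 36*E + F*(104 + E))
U(-177, -319)/(-346772) + 233693/272647 = (40 + 36*(-319) + 104*(-177) - 319*(-177))/(-346772) + 233693/272647 = (40 - 11484 - 18408 + 56463)*(-1/346772) + 233693*(1/272647) = 26611*(-1/346772) + 233693/272647 = -26611/346772 + 233693/272647 = 73782779679/94546345484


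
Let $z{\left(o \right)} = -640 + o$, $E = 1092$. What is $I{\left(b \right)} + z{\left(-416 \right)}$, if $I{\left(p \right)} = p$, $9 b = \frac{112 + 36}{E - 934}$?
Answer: $- \frac{750742}{711} \approx -1055.9$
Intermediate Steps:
$b = \frac{74}{711}$ ($b = \frac{\left(112 + 36\right) \frac{1}{1092 - 934}}{9} = \frac{148 \cdot \frac{1}{158}}{9} = \frac{1}{9} \cdot \frac{74}{79} = \frac{74}{711} \approx 0.10408$)
$I{\left(b \right)} + z{\left(-416 \right)} = \frac{74}{711} - 1056 = - \frac{750742}{711}$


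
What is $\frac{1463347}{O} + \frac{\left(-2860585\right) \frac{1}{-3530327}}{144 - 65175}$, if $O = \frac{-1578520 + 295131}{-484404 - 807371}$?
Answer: $\frac{433979848007237714269160}{294641338751179293} \approx 1.4729 \cdot 10^{6}$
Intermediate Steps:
$O = \frac{1283389}{1291775}$ ($O = - \frac{1283389}{-1291775} = \left(-1283389\right) \left(- \frac{1}{1291775}\right) = \frac{1283389}{1291775} \approx 0.99351$)
$\frac{1463347}{O} + \frac{\left(-2860585\right) \frac{1}{-3530327}}{144 - 65175} = \frac{1463347}{\frac{1283389}{1291775}} + \frac{\left(-2860585\right) \frac{1}{-3530327}}{144 - 65175} = 1463347 \cdot \frac{1291775}{1283389} + \frac{\left(-2860585\right) \left(- \frac{1}{3530327}\right)}{144 - 65175} = \frac{1890315070925}{1283389} + \frac{2860585}{3530327 \left(-65031\right)} = \frac{1890315070925}{1283389} + \frac{2860585}{3530327} \left(- \frac{1}{65031}\right) = \frac{1890315070925}{1283389} - \frac{2860585}{229580695137} = \frac{433979848007237714269160}{294641338751179293}$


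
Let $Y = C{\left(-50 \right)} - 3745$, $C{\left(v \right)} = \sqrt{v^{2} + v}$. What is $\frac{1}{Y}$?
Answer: $- \frac{107}{400645} - \frac{\sqrt{2}}{400645} \approx -0.0002706$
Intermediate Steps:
$C{\left(v \right)} = \sqrt{v + v^{2}}$
$Y = -3745 + 35 \sqrt{2}$ ($Y = \sqrt{- 50 \left(1 - 50\right)} - 3745 = \sqrt{\left(-50\right) \left(-49\right)} - 3745 = \sqrt{2450} - 3745 = 35 \sqrt{2} - 3745 = -3745 + 35 \sqrt{2} \approx -3695.5$)
$\frac{1}{Y} = \frac{1}{-3745 + 35 \sqrt{2}}$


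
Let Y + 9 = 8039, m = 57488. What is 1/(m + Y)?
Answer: 1/65518 ≈ 1.5263e-5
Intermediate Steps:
Y = 8030 (Y = -9 + 8039 = 8030)
1/(m + Y) = 1/(57488 + 8030) = 1/65518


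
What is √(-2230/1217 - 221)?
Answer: I*√330034579/1217 ≈ 14.928*I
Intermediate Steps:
√(-2230/1217 - 221) = √(-271187/1217) = I*√330034579/1217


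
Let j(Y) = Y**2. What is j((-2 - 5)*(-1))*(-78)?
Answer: -3822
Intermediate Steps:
j((-2 - 5)*(-1))*(-78) = ((-2 - 5)*(-1))**2*(-78) = (-7*(-1))**2*(-78) = 7**2*(-78) = 49*(-78) = -3822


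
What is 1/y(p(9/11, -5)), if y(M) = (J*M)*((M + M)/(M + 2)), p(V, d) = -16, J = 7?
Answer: -1/256 ≈ -0.0039063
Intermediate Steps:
y(M) = 14*M**2/(2 + M) (y(M) = (7*M)*((M + M)/(M + 2)) = (7*M)*((2*M)/(2 + M)) = (7*M)*(2*M/(2 + M)) = 14*M**2/(2 + M))
1/y(p(9/11, -5)) = 1/(14*(-16)**2/(2 - 16)) = 1/(14*256/(-14)) = 1/(14*256*(-1/14)) = 1/(-256) = -1/256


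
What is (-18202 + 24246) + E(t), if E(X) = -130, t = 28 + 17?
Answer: 5914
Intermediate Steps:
t = 45
(-18202 + 24246) + E(t) = (-18202 + 24246) - 130 = 6044 - 130 = 5914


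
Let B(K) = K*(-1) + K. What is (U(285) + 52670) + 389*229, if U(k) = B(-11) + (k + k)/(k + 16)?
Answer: 42667621/301 ≈ 1.4175e+5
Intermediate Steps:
B(K) = 0 (B(K) = -K + K = 0)
U(k) = 2*k/(16 + k) (U(k) = 0 + (k + k)/(k + 16) = 0 + (2*k)/(16 + k) = 0 + 2*k/(16 + k) = 2*k/(16 + k))
(U(285) + 52670) + 389*229 = (2*285/(16 + 285) + 52670) + 389*229 = (2*285/301 + 52670) + 89081 = (2*285*(1/301) + 52670) + 89081 = (570/301 + 52670) + 89081 = 15854240/301 + 89081 = 42667621/301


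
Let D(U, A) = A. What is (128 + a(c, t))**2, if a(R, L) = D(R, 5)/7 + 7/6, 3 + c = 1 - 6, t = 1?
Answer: 29757025/1764 ≈ 16869.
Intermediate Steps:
c = -8 (c = -3 + (1 - 6) = -3 - 5 = -8)
a(R, L) = 79/42 (a(R, L) = 5/7 + 7/6 = 79/42)
(128 + a(c, t))**2 = (128 + 79/42)**2 = (5455/42)**2 = 29757025/1764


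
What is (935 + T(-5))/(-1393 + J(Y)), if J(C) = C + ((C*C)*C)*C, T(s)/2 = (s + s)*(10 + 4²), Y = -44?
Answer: 415/3746659 ≈ 0.00011077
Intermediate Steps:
T(s) = 104*s (T(s) = 2*((s + s)*(10 + 4²)) = 2*((2*s)*(10 + 16)) = 2*((2*s)*26) = 2*(52*s) = 104*s)
J(C) = C + C⁴ (J(C) = C + (C²*C)*C = C + C³*C = C + C⁴)
(935 + T(-5))/(-1393 + J(Y)) = (935 + 104*(-5))/(-1393 + (-44 + (-44)⁴)) = (935 - 520)/(-1393 + (-44 + 3748096)) = 415/(-1393 + 3748052) = 415/3746659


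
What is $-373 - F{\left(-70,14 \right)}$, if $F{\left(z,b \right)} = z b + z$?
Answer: $677$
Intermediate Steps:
$F{\left(z,b \right)} = z + b z$ ($F{\left(z,b \right)} = b z + z = z + b z$)
$-373 - F{\left(-70,14 \right)} = -373 - - 70 \left(1 + 14\right) = -373 - \left(-70\right) 15 = -373 - -1050 = -373 + 1050 = 677$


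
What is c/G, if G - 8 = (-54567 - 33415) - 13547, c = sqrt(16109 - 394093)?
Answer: -8*I*sqrt(5906)/101521 ≈ -0.0060559*I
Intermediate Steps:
c = 8*I*sqrt(5906) (c = sqrt(-377984) = 8*I*sqrt(5906) ≈ 614.8*I)
G = -101521 (G = 8 + ((-54567 - 33415) - 13547) = 8 + (-87982 - 13547) = 8 - 101529 = -101521)
c/G = (8*I*sqrt(5906))/(-101521) = (8*I*sqrt(5906))*(-1/101521) = -8*I*sqrt(5906)/101521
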